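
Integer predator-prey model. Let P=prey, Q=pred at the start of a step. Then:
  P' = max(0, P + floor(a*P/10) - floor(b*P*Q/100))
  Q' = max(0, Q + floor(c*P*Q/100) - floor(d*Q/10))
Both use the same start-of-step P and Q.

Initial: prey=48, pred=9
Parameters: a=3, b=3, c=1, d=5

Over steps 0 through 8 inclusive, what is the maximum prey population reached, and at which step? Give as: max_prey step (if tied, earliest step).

Answer: 57 6

Derivation:
Step 1: prey: 48+14-12=50; pred: 9+4-4=9
Step 2: prey: 50+15-13=52; pred: 9+4-4=9
Step 3: prey: 52+15-14=53; pred: 9+4-4=9
Step 4: prey: 53+15-14=54; pred: 9+4-4=9
Step 5: prey: 54+16-14=56; pred: 9+4-4=9
Step 6: prey: 56+16-15=57; pred: 9+5-4=10
Step 7: prey: 57+17-17=57; pred: 10+5-5=10
Step 8: prey: 57+17-17=57; pred: 10+5-5=10
Max prey = 57 at step 6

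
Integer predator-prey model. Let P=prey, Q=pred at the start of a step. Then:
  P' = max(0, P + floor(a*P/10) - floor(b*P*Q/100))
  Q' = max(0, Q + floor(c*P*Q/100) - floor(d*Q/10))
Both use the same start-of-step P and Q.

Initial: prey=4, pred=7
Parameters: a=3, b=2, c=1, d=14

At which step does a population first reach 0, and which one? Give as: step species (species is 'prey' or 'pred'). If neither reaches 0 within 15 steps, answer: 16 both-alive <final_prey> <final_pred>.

Answer: 1 pred

Derivation:
Step 1: prey: 4+1-0=5; pred: 7+0-9=0
First extinction: pred at step 1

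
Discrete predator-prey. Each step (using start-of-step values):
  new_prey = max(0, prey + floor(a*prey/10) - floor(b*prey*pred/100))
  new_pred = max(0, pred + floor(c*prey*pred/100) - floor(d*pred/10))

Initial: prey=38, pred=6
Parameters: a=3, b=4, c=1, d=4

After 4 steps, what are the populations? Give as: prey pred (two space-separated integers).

Answer: 48 6

Derivation:
Step 1: prey: 38+11-9=40; pred: 6+2-2=6
Step 2: prey: 40+12-9=43; pred: 6+2-2=6
Step 3: prey: 43+12-10=45; pred: 6+2-2=6
Step 4: prey: 45+13-10=48; pred: 6+2-2=6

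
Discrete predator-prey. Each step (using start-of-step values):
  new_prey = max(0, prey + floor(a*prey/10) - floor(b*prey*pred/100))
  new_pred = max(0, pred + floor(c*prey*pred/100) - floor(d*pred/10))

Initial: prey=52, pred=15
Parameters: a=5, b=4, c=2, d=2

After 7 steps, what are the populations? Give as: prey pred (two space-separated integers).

Step 1: prey: 52+26-31=47; pred: 15+15-3=27
Step 2: prey: 47+23-50=20; pred: 27+25-5=47
Step 3: prey: 20+10-37=0; pred: 47+18-9=56
Step 4: prey: 0+0-0=0; pred: 56+0-11=45
Step 5: prey: 0+0-0=0; pred: 45+0-9=36
Step 6: prey: 0+0-0=0; pred: 36+0-7=29
Step 7: prey: 0+0-0=0; pred: 29+0-5=24

Answer: 0 24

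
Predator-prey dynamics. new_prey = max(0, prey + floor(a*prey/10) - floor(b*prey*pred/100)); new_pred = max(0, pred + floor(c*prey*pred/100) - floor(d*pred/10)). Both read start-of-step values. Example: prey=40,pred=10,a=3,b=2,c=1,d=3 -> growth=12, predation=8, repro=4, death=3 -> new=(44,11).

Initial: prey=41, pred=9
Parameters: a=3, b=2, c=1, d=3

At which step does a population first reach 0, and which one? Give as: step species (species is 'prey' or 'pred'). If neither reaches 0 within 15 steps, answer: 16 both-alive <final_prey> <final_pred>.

Step 1: prey: 41+12-7=46; pred: 9+3-2=10
Step 2: prey: 46+13-9=50; pred: 10+4-3=11
Step 3: prey: 50+15-11=54; pred: 11+5-3=13
Step 4: prey: 54+16-14=56; pred: 13+7-3=17
Step 5: prey: 56+16-19=53; pred: 17+9-5=21
Step 6: prey: 53+15-22=46; pred: 21+11-6=26
Step 7: prey: 46+13-23=36; pred: 26+11-7=30
Step 8: prey: 36+10-21=25; pred: 30+10-9=31
Step 9: prey: 25+7-15=17; pred: 31+7-9=29
Step 10: prey: 17+5-9=13; pred: 29+4-8=25
Step 11: prey: 13+3-6=10; pred: 25+3-7=21
Step 12: prey: 10+3-4=9; pred: 21+2-6=17
Step 13: prey: 9+2-3=8; pred: 17+1-5=13
Step 14: prey: 8+2-2=8; pred: 13+1-3=11
Step 15: prey: 8+2-1=9; pred: 11+0-3=8
No extinction within 15 steps

Answer: 16 both-alive 9 8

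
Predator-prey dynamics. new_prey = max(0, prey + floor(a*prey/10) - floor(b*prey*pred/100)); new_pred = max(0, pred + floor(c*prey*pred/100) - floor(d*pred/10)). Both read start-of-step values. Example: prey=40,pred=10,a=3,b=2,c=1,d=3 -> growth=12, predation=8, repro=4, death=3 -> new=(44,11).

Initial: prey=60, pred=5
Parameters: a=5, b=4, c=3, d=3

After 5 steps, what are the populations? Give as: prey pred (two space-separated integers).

Step 1: prey: 60+30-12=78; pred: 5+9-1=13
Step 2: prey: 78+39-40=77; pred: 13+30-3=40
Step 3: prey: 77+38-123=0; pred: 40+92-12=120
Step 4: prey: 0+0-0=0; pred: 120+0-36=84
Step 5: prey: 0+0-0=0; pred: 84+0-25=59

Answer: 0 59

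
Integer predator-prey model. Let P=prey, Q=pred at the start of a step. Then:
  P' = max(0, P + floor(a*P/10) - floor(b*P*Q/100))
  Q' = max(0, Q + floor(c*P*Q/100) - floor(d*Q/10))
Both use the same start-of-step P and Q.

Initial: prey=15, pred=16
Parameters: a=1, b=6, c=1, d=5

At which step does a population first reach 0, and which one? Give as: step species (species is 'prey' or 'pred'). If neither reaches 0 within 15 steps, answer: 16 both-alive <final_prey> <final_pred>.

Answer: 16 both-alive 1 1

Derivation:
Step 1: prey: 15+1-14=2; pred: 16+2-8=10
Step 2: prey: 2+0-1=1; pred: 10+0-5=5
Step 3: prey: 1+0-0=1; pred: 5+0-2=3
Step 4: prey: 1+0-0=1; pred: 3+0-1=2
Step 5: prey: 1+0-0=1; pred: 2+0-1=1
Step 6: prey: 1+0-0=1; pred: 1+0-0=1
Steps 7-15: state stable at prey=1, pred=1 (no change)
No extinction within 15 steps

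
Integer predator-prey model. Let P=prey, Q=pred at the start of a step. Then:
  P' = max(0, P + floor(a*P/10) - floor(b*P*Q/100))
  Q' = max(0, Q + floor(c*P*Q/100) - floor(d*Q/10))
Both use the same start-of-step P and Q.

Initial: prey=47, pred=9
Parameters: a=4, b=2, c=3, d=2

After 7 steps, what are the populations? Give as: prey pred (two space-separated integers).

Answer: 0 94

Derivation:
Step 1: prey: 47+18-8=57; pred: 9+12-1=20
Step 2: prey: 57+22-22=57; pred: 20+34-4=50
Step 3: prey: 57+22-57=22; pred: 50+85-10=125
Step 4: prey: 22+8-55=0; pred: 125+82-25=182
Step 5: prey: 0+0-0=0; pred: 182+0-36=146
Step 6: prey: 0+0-0=0; pred: 146+0-29=117
Step 7: prey: 0+0-0=0; pred: 117+0-23=94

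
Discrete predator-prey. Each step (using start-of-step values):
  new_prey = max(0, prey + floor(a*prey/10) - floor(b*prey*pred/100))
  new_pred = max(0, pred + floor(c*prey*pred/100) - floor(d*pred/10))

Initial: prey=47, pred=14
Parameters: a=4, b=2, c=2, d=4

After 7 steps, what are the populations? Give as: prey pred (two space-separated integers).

Step 1: prey: 47+18-13=52; pred: 14+13-5=22
Step 2: prey: 52+20-22=50; pred: 22+22-8=36
Step 3: prey: 50+20-36=34; pred: 36+36-14=58
Step 4: prey: 34+13-39=8; pred: 58+39-23=74
Step 5: prey: 8+3-11=0; pred: 74+11-29=56
Step 6: prey: 0+0-0=0; pred: 56+0-22=34
Step 7: prey: 0+0-0=0; pred: 34+0-13=21

Answer: 0 21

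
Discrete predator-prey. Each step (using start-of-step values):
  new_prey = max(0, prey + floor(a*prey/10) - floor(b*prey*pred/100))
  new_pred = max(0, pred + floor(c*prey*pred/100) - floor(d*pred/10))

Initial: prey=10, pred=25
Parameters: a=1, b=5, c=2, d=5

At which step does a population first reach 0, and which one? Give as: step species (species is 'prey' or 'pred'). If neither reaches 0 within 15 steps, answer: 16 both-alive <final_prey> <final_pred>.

Step 1: prey: 10+1-12=0; pred: 25+5-12=18
First extinction: prey at step 1

Answer: 1 prey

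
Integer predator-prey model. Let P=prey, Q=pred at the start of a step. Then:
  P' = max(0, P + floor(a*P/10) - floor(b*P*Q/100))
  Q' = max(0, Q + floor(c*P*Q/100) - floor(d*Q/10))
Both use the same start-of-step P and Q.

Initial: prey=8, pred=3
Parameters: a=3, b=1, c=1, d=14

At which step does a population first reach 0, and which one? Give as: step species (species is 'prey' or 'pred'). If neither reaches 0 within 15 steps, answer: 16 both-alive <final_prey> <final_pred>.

Answer: 1 pred

Derivation:
Step 1: prey: 8+2-0=10; pred: 3+0-4=0
First extinction: pred at step 1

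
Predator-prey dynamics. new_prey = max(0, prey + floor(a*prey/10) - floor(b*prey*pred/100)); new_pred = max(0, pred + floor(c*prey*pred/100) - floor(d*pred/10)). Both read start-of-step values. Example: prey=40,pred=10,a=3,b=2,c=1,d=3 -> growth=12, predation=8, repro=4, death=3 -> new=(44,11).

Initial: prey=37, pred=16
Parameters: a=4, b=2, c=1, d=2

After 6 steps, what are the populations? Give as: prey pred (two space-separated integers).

Step 1: prey: 37+14-11=40; pred: 16+5-3=18
Step 2: prey: 40+16-14=42; pred: 18+7-3=22
Step 3: prey: 42+16-18=40; pred: 22+9-4=27
Step 4: prey: 40+16-21=35; pred: 27+10-5=32
Step 5: prey: 35+14-22=27; pred: 32+11-6=37
Step 6: prey: 27+10-19=18; pred: 37+9-7=39

Answer: 18 39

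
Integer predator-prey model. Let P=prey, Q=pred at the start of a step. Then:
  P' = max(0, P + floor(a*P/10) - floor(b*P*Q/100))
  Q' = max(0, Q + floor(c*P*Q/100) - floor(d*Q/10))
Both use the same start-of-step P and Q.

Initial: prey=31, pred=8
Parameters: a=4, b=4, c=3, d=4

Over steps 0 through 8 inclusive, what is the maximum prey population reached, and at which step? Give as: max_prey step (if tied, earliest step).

Answer: 34 1

Derivation:
Step 1: prey: 31+12-9=34; pred: 8+7-3=12
Step 2: prey: 34+13-16=31; pred: 12+12-4=20
Step 3: prey: 31+12-24=19; pred: 20+18-8=30
Step 4: prey: 19+7-22=4; pred: 30+17-12=35
Step 5: prey: 4+1-5=0; pred: 35+4-14=25
Step 6: prey: 0+0-0=0; pred: 25+0-10=15
Step 7: prey: 0+0-0=0; pred: 15+0-6=9
Step 8: prey: 0+0-0=0; pred: 9+0-3=6
Max prey = 34 at step 1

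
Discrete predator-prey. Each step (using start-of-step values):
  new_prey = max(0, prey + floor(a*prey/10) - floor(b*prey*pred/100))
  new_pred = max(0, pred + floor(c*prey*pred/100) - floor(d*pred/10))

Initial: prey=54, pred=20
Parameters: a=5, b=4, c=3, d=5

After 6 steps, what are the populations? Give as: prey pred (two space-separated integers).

Step 1: prey: 54+27-43=38; pred: 20+32-10=42
Step 2: prey: 38+19-63=0; pred: 42+47-21=68
Step 3: prey: 0+0-0=0; pred: 68+0-34=34
Step 4: prey: 0+0-0=0; pred: 34+0-17=17
Step 5: prey: 0+0-0=0; pred: 17+0-8=9
Step 6: prey: 0+0-0=0; pred: 9+0-4=5

Answer: 0 5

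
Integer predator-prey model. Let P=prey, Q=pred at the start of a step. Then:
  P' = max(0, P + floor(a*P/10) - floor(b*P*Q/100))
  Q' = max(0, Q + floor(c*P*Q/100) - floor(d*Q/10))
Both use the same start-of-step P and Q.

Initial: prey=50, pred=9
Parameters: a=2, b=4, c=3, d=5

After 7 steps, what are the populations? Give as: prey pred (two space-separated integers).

Answer: 0 3

Derivation:
Step 1: prey: 50+10-18=42; pred: 9+13-4=18
Step 2: prey: 42+8-30=20; pred: 18+22-9=31
Step 3: prey: 20+4-24=0; pred: 31+18-15=34
Step 4: prey: 0+0-0=0; pred: 34+0-17=17
Step 5: prey: 0+0-0=0; pred: 17+0-8=9
Step 6: prey: 0+0-0=0; pred: 9+0-4=5
Step 7: prey: 0+0-0=0; pred: 5+0-2=3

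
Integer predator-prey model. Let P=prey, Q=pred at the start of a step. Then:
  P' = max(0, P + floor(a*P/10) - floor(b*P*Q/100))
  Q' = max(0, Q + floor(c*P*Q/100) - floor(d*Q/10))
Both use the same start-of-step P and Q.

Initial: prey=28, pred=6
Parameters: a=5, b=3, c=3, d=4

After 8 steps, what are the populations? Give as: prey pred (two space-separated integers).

Step 1: prey: 28+14-5=37; pred: 6+5-2=9
Step 2: prey: 37+18-9=46; pred: 9+9-3=15
Step 3: prey: 46+23-20=49; pred: 15+20-6=29
Step 4: prey: 49+24-42=31; pred: 29+42-11=60
Step 5: prey: 31+15-55=0; pred: 60+55-24=91
Step 6: prey: 0+0-0=0; pred: 91+0-36=55
Step 7: prey: 0+0-0=0; pred: 55+0-22=33
Step 8: prey: 0+0-0=0; pred: 33+0-13=20

Answer: 0 20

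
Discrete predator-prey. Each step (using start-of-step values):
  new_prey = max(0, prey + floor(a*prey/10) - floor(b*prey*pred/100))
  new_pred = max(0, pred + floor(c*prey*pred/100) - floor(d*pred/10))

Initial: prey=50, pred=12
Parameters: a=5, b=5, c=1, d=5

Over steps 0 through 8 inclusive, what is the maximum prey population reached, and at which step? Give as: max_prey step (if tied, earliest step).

Step 1: prey: 50+25-30=45; pred: 12+6-6=12
Step 2: prey: 45+22-27=40; pred: 12+5-6=11
Step 3: prey: 40+20-22=38; pred: 11+4-5=10
Step 4: prey: 38+19-19=38; pred: 10+3-5=8
Step 5: prey: 38+19-15=42; pred: 8+3-4=7
Step 6: prey: 42+21-14=49; pred: 7+2-3=6
Step 7: prey: 49+24-14=59; pred: 6+2-3=5
Step 8: prey: 59+29-14=74; pred: 5+2-2=5
Max prey = 74 at step 8

Answer: 74 8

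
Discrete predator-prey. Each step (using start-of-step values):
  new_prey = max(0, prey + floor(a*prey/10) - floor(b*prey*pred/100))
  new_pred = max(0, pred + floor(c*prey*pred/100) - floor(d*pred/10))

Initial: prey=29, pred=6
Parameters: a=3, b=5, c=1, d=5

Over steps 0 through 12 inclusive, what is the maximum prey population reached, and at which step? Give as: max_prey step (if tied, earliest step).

Answer: 191 11

Derivation:
Step 1: prey: 29+8-8=29; pred: 6+1-3=4
Step 2: prey: 29+8-5=32; pred: 4+1-2=3
Step 3: prey: 32+9-4=37; pred: 3+0-1=2
Step 4: prey: 37+11-3=45; pred: 2+0-1=1
Step 5: prey: 45+13-2=56; pred: 1+0-0=1
Step 6: prey: 56+16-2=70; pred: 1+0-0=1
Step 7: prey: 70+21-3=88; pred: 1+0-0=1
Step 8: prey: 88+26-4=110; pred: 1+0-0=1
Step 9: prey: 110+33-5=138; pred: 1+1-0=2
Step 10: prey: 138+41-13=166; pred: 2+2-1=3
Step 11: prey: 166+49-24=191; pred: 3+4-1=6
Step 12: prey: 191+57-57=191; pred: 6+11-3=14
Max prey = 191 at step 11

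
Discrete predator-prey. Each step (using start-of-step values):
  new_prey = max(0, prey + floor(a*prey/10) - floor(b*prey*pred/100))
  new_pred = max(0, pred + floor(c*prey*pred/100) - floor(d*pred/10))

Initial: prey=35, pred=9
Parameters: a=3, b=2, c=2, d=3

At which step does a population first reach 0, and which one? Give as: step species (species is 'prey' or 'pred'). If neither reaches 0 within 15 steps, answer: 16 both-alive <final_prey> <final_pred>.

Answer: 16 both-alive 1 3

Derivation:
Step 1: prey: 35+10-6=39; pred: 9+6-2=13
Step 2: prey: 39+11-10=40; pred: 13+10-3=20
Step 3: prey: 40+12-16=36; pred: 20+16-6=30
Step 4: prey: 36+10-21=25; pred: 30+21-9=42
Step 5: prey: 25+7-21=11; pred: 42+21-12=51
Step 6: prey: 11+3-11=3; pred: 51+11-15=47
Step 7: prey: 3+0-2=1; pred: 47+2-14=35
Step 8: prey: 1+0-0=1; pred: 35+0-10=25
Step 9: prey: 1+0-0=1; pred: 25+0-7=18
Step 10: prey: 1+0-0=1; pred: 18+0-5=13
Step 11: prey: 1+0-0=1; pred: 13+0-3=10
Step 12: prey: 1+0-0=1; pred: 10+0-3=7
Step 13: prey: 1+0-0=1; pred: 7+0-2=5
Step 14: prey: 1+0-0=1; pred: 5+0-1=4
Step 15: prey: 1+0-0=1; pred: 4+0-1=3
No extinction within 15 steps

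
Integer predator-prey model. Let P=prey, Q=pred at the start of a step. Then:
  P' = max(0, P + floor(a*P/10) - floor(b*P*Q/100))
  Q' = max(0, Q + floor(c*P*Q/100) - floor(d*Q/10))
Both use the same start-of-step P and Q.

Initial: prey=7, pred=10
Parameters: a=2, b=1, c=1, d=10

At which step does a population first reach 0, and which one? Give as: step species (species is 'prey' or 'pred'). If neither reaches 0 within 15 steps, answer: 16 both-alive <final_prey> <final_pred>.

Step 1: prey: 7+1-0=8; pred: 10+0-10=0
First extinction: pred at step 1

Answer: 1 pred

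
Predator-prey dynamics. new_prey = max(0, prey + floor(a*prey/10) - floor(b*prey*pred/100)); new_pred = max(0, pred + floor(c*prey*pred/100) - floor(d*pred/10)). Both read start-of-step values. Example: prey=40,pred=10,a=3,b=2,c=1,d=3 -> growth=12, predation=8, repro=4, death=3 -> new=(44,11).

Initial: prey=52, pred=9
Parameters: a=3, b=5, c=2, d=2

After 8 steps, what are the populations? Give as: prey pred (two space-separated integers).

Answer: 0 13

Derivation:
Step 1: prey: 52+15-23=44; pred: 9+9-1=17
Step 2: prey: 44+13-37=20; pred: 17+14-3=28
Step 3: prey: 20+6-28=0; pred: 28+11-5=34
Step 4: prey: 0+0-0=0; pred: 34+0-6=28
Step 5: prey: 0+0-0=0; pred: 28+0-5=23
Step 6: prey: 0+0-0=0; pred: 23+0-4=19
Step 7: prey: 0+0-0=0; pred: 19+0-3=16
Step 8: prey: 0+0-0=0; pred: 16+0-3=13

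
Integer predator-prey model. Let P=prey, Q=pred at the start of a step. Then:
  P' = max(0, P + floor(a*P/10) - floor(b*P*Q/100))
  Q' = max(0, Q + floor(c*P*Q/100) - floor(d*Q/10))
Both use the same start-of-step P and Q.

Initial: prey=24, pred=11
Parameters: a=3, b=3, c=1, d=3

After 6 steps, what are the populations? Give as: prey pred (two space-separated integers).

Answer: 26 9

Derivation:
Step 1: prey: 24+7-7=24; pred: 11+2-3=10
Step 2: prey: 24+7-7=24; pred: 10+2-3=9
Step 3: prey: 24+7-6=25; pred: 9+2-2=9
Step 4: prey: 25+7-6=26; pred: 9+2-2=9
Step 5: prey: 26+7-7=26; pred: 9+2-2=9
Step 6: prey: 26+7-7=26; pred: 9+2-2=9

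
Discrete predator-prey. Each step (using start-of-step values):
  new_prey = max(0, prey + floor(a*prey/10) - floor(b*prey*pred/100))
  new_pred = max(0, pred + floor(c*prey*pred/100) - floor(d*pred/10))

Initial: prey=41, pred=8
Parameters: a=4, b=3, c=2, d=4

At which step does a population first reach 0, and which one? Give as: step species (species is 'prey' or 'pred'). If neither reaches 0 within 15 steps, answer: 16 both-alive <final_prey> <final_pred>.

Step 1: prey: 41+16-9=48; pred: 8+6-3=11
Step 2: prey: 48+19-15=52; pred: 11+10-4=17
Step 3: prey: 52+20-26=46; pred: 17+17-6=28
Step 4: prey: 46+18-38=26; pred: 28+25-11=42
Step 5: prey: 26+10-32=4; pred: 42+21-16=47
Step 6: prey: 4+1-5=0; pred: 47+3-18=32
First extinction: prey at step 6

Answer: 6 prey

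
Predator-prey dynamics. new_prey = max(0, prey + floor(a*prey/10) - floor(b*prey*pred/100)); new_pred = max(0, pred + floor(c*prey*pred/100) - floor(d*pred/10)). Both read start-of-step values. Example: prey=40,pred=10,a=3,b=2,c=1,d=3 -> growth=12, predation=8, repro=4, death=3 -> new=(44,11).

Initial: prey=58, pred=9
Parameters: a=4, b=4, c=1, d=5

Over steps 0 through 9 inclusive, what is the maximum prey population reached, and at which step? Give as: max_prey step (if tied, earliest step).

Answer: 61 1

Derivation:
Step 1: prey: 58+23-20=61; pred: 9+5-4=10
Step 2: prey: 61+24-24=61; pred: 10+6-5=11
Step 3: prey: 61+24-26=59; pred: 11+6-5=12
Step 4: prey: 59+23-28=54; pred: 12+7-6=13
Step 5: prey: 54+21-28=47; pred: 13+7-6=14
Step 6: prey: 47+18-26=39; pred: 14+6-7=13
Step 7: prey: 39+15-20=34; pred: 13+5-6=12
Step 8: prey: 34+13-16=31; pred: 12+4-6=10
Step 9: prey: 31+12-12=31; pred: 10+3-5=8
Max prey = 61 at step 1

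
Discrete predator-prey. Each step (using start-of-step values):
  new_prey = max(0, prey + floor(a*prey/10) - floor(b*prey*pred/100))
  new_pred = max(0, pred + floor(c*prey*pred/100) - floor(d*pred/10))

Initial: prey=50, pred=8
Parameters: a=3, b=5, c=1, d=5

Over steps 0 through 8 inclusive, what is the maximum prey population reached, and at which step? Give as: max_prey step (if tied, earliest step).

Answer: 59 8

Derivation:
Step 1: prey: 50+15-20=45; pred: 8+4-4=8
Step 2: prey: 45+13-18=40; pred: 8+3-4=7
Step 3: prey: 40+12-14=38; pred: 7+2-3=6
Step 4: prey: 38+11-11=38; pred: 6+2-3=5
Step 5: prey: 38+11-9=40; pred: 5+1-2=4
Step 6: prey: 40+12-8=44; pred: 4+1-2=3
Step 7: prey: 44+13-6=51; pred: 3+1-1=3
Step 8: prey: 51+15-7=59; pred: 3+1-1=3
Max prey = 59 at step 8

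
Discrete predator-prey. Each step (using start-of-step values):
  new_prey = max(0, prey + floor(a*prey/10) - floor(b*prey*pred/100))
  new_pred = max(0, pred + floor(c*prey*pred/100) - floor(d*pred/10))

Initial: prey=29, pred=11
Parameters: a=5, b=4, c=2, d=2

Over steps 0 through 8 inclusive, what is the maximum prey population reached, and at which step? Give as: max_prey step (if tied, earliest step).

Step 1: prey: 29+14-12=31; pred: 11+6-2=15
Step 2: prey: 31+15-18=28; pred: 15+9-3=21
Step 3: prey: 28+14-23=19; pred: 21+11-4=28
Step 4: prey: 19+9-21=7; pred: 28+10-5=33
Step 5: prey: 7+3-9=1; pred: 33+4-6=31
Step 6: prey: 1+0-1=0; pred: 31+0-6=25
Step 7: prey: 0+0-0=0; pred: 25+0-5=20
Step 8: prey: 0+0-0=0; pred: 20+0-4=16
Max prey = 31 at step 1

Answer: 31 1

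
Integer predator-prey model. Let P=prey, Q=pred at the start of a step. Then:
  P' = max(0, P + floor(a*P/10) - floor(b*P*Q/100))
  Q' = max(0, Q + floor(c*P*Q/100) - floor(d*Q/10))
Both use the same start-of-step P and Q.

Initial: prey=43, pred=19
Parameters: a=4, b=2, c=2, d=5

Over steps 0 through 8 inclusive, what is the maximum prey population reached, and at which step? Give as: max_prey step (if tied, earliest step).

Answer: 44 1

Derivation:
Step 1: prey: 43+17-16=44; pred: 19+16-9=26
Step 2: prey: 44+17-22=39; pred: 26+22-13=35
Step 3: prey: 39+15-27=27; pred: 35+27-17=45
Step 4: prey: 27+10-24=13; pred: 45+24-22=47
Step 5: prey: 13+5-12=6; pred: 47+12-23=36
Step 6: prey: 6+2-4=4; pred: 36+4-18=22
Step 7: prey: 4+1-1=4; pred: 22+1-11=12
Step 8: prey: 4+1-0=5; pred: 12+0-6=6
Max prey = 44 at step 1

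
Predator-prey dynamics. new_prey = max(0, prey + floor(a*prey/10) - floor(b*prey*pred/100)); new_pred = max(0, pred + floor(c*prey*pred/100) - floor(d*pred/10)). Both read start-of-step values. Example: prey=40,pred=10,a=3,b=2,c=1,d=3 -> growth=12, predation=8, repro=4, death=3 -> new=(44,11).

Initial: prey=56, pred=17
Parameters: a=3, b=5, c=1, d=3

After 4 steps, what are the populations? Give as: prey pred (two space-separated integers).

Answer: 1 11

Derivation:
Step 1: prey: 56+16-47=25; pred: 17+9-5=21
Step 2: prey: 25+7-26=6; pred: 21+5-6=20
Step 3: prey: 6+1-6=1; pred: 20+1-6=15
Step 4: prey: 1+0-0=1; pred: 15+0-4=11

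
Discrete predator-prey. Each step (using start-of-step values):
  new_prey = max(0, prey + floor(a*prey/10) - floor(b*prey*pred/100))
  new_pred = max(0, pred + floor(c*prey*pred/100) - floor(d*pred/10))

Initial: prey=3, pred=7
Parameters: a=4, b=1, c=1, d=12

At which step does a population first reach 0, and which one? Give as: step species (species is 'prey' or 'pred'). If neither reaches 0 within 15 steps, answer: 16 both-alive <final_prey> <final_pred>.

Answer: 1 pred

Derivation:
Step 1: prey: 3+1-0=4; pred: 7+0-8=0
First extinction: pred at step 1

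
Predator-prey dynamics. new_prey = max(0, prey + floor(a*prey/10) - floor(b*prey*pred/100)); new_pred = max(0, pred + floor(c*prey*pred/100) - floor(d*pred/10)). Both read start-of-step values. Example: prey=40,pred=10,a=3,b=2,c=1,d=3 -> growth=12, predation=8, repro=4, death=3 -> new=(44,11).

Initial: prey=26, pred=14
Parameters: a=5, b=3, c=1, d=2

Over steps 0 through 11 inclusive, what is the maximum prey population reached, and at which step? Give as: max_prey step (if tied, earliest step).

Answer: 31 3

Derivation:
Step 1: prey: 26+13-10=29; pred: 14+3-2=15
Step 2: prey: 29+14-13=30; pred: 15+4-3=16
Step 3: prey: 30+15-14=31; pred: 16+4-3=17
Step 4: prey: 31+15-15=31; pred: 17+5-3=19
Step 5: prey: 31+15-17=29; pred: 19+5-3=21
Step 6: prey: 29+14-18=25; pred: 21+6-4=23
Step 7: prey: 25+12-17=20; pred: 23+5-4=24
Step 8: prey: 20+10-14=16; pred: 24+4-4=24
Step 9: prey: 16+8-11=13; pred: 24+3-4=23
Step 10: prey: 13+6-8=11; pred: 23+2-4=21
Step 11: prey: 11+5-6=10; pred: 21+2-4=19
Max prey = 31 at step 3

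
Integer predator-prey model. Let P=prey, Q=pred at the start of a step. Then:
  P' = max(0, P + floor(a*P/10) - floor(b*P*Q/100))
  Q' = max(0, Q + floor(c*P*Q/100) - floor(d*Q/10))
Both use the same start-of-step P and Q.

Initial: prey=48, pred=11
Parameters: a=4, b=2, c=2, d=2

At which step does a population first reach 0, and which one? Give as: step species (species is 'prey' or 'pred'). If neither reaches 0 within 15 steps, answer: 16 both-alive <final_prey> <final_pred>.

Step 1: prey: 48+19-10=57; pred: 11+10-2=19
Step 2: prey: 57+22-21=58; pred: 19+21-3=37
Step 3: prey: 58+23-42=39; pred: 37+42-7=72
Step 4: prey: 39+15-56=0; pred: 72+56-14=114
First extinction: prey at step 4

Answer: 4 prey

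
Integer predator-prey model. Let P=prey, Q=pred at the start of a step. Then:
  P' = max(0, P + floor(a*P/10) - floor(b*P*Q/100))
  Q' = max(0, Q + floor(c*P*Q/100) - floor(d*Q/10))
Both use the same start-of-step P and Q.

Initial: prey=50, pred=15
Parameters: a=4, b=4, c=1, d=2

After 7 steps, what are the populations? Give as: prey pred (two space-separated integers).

Step 1: prey: 50+20-30=40; pred: 15+7-3=19
Step 2: prey: 40+16-30=26; pred: 19+7-3=23
Step 3: prey: 26+10-23=13; pred: 23+5-4=24
Step 4: prey: 13+5-12=6; pred: 24+3-4=23
Step 5: prey: 6+2-5=3; pred: 23+1-4=20
Step 6: prey: 3+1-2=2; pred: 20+0-4=16
Step 7: prey: 2+0-1=1; pred: 16+0-3=13

Answer: 1 13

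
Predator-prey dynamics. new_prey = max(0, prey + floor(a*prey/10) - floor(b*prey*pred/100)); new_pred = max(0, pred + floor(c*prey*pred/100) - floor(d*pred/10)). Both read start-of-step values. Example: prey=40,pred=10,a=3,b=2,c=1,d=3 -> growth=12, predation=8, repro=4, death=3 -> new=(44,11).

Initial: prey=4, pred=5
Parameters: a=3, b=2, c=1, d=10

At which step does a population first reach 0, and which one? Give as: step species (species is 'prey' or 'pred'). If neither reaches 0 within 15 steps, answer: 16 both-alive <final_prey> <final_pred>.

Answer: 1 pred

Derivation:
Step 1: prey: 4+1-0=5; pred: 5+0-5=0
First extinction: pred at step 1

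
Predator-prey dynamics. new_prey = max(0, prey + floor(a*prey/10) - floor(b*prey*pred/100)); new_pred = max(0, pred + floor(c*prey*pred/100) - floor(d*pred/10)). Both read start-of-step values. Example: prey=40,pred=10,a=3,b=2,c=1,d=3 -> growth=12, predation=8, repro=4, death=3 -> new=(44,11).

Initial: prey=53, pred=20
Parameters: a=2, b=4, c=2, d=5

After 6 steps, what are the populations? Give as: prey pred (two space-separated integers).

Step 1: prey: 53+10-42=21; pred: 20+21-10=31
Step 2: prey: 21+4-26=0; pred: 31+13-15=29
Step 3: prey: 0+0-0=0; pred: 29+0-14=15
Step 4: prey: 0+0-0=0; pred: 15+0-7=8
Step 5: prey: 0+0-0=0; pred: 8+0-4=4
Step 6: prey: 0+0-0=0; pred: 4+0-2=2

Answer: 0 2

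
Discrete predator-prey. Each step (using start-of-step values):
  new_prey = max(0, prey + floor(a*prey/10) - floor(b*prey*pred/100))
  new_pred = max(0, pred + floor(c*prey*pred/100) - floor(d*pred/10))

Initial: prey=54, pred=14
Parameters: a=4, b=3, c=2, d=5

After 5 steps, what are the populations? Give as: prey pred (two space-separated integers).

Answer: 0 18

Derivation:
Step 1: prey: 54+21-22=53; pred: 14+15-7=22
Step 2: prey: 53+21-34=40; pred: 22+23-11=34
Step 3: prey: 40+16-40=16; pred: 34+27-17=44
Step 4: prey: 16+6-21=1; pred: 44+14-22=36
Step 5: prey: 1+0-1=0; pred: 36+0-18=18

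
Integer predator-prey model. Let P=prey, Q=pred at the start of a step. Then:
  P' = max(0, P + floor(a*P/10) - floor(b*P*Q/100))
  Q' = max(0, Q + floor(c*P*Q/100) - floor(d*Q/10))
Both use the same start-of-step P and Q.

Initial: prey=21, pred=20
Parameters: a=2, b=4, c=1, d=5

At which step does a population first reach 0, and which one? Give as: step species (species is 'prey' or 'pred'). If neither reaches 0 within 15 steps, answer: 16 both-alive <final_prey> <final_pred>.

Answer: 16 both-alive 30 1

Derivation:
Step 1: prey: 21+4-16=9; pred: 20+4-10=14
Step 2: prey: 9+1-5=5; pred: 14+1-7=8
Step 3: prey: 5+1-1=5; pred: 8+0-4=4
Step 4: prey: 5+1-0=6; pred: 4+0-2=2
Step 5: prey: 6+1-0=7; pred: 2+0-1=1
Step 6: prey: 7+1-0=8; pred: 1+0-0=1
Step 7: prey: 8+1-0=9; pred: 1+0-0=1
Step 8: prey: 9+1-0=10; pred: 1+0-0=1
Step 9: prey: 10+2-0=12; pred: 1+0-0=1
Step 10: prey: 12+2-0=14; pred: 1+0-0=1
Step 11: prey: 14+2-0=16; pred: 1+0-0=1
Step 12: prey: 16+3-0=19; pred: 1+0-0=1
Step 13: prey: 19+3-0=22; pred: 1+0-0=1
Step 14: prey: 22+4-0=26; pred: 1+0-0=1
Step 15: prey: 26+5-1=30; pred: 1+0-0=1
No extinction within 15 steps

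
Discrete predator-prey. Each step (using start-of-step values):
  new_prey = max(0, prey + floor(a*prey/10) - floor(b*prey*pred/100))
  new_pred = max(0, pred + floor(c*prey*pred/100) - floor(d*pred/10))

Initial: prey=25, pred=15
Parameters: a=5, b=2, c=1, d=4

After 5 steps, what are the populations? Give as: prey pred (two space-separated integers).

Step 1: prey: 25+12-7=30; pred: 15+3-6=12
Step 2: prey: 30+15-7=38; pred: 12+3-4=11
Step 3: prey: 38+19-8=49; pred: 11+4-4=11
Step 4: prey: 49+24-10=63; pred: 11+5-4=12
Step 5: prey: 63+31-15=79; pred: 12+7-4=15

Answer: 79 15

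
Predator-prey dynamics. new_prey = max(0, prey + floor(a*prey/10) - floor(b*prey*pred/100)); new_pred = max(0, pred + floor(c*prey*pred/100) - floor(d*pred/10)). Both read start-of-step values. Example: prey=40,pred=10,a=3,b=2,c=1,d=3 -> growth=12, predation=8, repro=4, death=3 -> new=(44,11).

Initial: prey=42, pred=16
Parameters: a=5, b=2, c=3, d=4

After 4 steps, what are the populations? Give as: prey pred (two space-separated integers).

Step 1: prey: 42+21-13=50; pred: 16+20-6=30
Step 2: prey: 50+25-30=45; pred: 30+45-12=63
Step 3: prey: 45+22-56=11; pred: 63+85-25=123
Step 4: prey: 11+5-27=0; pred: 123+40-49=114

Answer: 0 114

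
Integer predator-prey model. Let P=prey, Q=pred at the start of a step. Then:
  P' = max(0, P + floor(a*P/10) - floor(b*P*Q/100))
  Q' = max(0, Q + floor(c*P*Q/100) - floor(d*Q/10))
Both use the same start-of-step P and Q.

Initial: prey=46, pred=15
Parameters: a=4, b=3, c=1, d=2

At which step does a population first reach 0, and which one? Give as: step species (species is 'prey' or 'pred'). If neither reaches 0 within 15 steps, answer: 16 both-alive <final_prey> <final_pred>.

Answer: 16 both-alive 7 5

Derivation:
Step 1: prey: 46+18-20=44; pred: 15+6-3=18
Step 2: prey: 44+17-23=38; pred: 18+7-3=22
Step 3: prey: 38+15-25=28; pred: 22+8-4=26
Step 4: prey: 28+11-21=18; pred: 26+7-5=28
Step 5: prey: 18+7-15=10; pred: 28+5-5=28
Step 6: prey: 10+4-8=6; pred: 28+2-5=25
Step 7: prey: 6+2-4=4; pred: 25+1-5=21
Step 8: prey: 4+1-2=3; pred: 21+0-4=17
Step 9: prey: 3+1-1=3; pred: 17+0-3=14
Step 10: prey: 3+1-1=3; pred: 14+0-2=12
Step 11: prey: 3+1-1=3; pred: 12+0-2=10
Step 12: prey: 3+1-0=4; pred: 10+0-2=8
Step 13: prey: 4+1-0=5; pred: 8+0-1=7
Step 14: prey: 5+2-1=6; pred: 7+0-1=6
Step 15: prey: 6+2-1=7; pred: 6+0-1=5
No extinction within 15 steps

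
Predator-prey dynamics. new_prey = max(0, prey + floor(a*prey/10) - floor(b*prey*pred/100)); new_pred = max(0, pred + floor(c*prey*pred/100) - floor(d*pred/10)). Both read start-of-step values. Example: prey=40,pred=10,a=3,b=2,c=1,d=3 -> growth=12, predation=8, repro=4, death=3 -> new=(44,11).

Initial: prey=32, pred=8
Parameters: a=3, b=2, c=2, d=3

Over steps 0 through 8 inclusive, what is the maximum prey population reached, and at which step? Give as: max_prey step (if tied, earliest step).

Answer: 39 2

Derivation:
Step 1: prey: 32+9-5=36; pred: 8+5-2=11
Step 2: prey: 36+10-7=39; pred: 11+7-3=15
Step 3: prey: 39+11-11=39; pred: 15+11-4=22
Step 4: prey: 39+11-17=33; pred: 22+17-6=33
Step 5: prey: 33+9-21=21; pred: 33+21-9=45
Step 6: prey: 21+6-18=9; pred: 45+18-13=50
Step 7: prey: 9+2-9=2; pred: 50+9-15=44
Step 8: prey: 2+0-1=1; pred: 44+1-13=32
Max prey = 39 at step 2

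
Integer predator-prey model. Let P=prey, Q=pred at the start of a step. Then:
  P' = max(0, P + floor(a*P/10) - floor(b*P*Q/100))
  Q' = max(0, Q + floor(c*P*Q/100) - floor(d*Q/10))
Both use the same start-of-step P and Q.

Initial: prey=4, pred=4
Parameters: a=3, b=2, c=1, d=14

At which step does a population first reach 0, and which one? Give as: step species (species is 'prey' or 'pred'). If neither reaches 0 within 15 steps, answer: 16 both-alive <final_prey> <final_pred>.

Step 1: prey: 4+1-0=5; pred: 4+0-5=0
First extinction: pred at step 1

Answer: 1 pred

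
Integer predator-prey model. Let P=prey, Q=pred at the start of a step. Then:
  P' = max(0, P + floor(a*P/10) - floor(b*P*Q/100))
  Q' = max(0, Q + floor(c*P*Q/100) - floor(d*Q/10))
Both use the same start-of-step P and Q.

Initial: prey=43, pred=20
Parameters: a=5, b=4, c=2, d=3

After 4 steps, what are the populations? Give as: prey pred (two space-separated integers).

Step 1: prey: 43+21-34=30; pred: 20+17-6=31
Step 2: prey: 30+15-37=8; pred: 31+18-9=40
Step 3: prey: 8+4-12=0; pred: 40+6-12=34
Step 4: prey: 0+0-0=0; pred: 34+0-10=24

Answer: 0 24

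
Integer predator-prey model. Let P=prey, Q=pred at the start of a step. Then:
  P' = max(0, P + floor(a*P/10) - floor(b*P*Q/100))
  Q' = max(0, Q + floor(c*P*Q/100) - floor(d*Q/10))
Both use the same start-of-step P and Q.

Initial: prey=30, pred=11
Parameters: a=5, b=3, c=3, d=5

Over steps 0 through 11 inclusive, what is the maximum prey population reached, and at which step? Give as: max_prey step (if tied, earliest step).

Answer: 38 2

Derivation:
Step 1: prey: 30+15-9=36; pred: 11+9-5=15
Step 2: prey: 36+18-16=38; pred: 15+16-7=24
Step 3: prey: 38+19-27=30; pred: 24+27-12=39
Step 4: prey: 30+15-35=10; pred: 39+35-19=55
Step 5: prey: 10+5-16=0; pred: 55+16-27=44
Step 6: prey: 0+0-0=0; pred: 44+0-22=22
Step 7: prey: 0+0-0=0; pred: 22+0-11=11
Step 8: prey: 0+0-0=0; pred: 11+0-5=6
Step 9: prey: 0+0-0=0; pred: 6+0-3=3
Step 10: prey: 0+0-0=0; pred: 3+0-1=2
Step 11: prey: 0+0-0=0; pred: 2+0-1=1
Max prey = 38 at step 2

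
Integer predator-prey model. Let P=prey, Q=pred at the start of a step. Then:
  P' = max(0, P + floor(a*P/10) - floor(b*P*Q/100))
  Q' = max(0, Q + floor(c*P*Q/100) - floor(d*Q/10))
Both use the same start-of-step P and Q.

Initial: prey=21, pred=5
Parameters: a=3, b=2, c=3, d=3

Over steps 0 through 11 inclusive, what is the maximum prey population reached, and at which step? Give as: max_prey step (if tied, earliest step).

Step 1: prey: 21+6-2=25; pred: 5+3-1=7
Step 2: prey: 25+7-3=29; pred: 7+5-2=10
Step 3: prey: 29+8-5=32; pred: 10+8-3=15
Step 4: prey: 32+9-9=32; pred: 15+14-4=25
Step 5: prey: 32+9-16=25; pred: 25+24-7=42
Step 6: prey: 25+7-21=11; pred: 42+31-12=61
Step 7: prey: 11+3-13=1; pred: 61+20-18=63
Step 8: prey: 1+0-1=0; pred: 63+1-18=46
Step 9: prey: 0+0-0=0; pred: 46+0-13=33
Step 10: prey: 0+0-0=0; pred: 33+0-9=24
Step 11: prey: 0+0-0=0; pred: 24+0-7=17
Max prey = 32 at step 3

Answer: 32 3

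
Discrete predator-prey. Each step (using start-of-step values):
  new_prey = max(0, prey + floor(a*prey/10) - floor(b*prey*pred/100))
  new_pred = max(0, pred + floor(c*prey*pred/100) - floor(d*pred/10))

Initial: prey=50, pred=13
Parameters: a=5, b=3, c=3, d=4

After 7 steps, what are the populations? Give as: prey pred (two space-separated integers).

Answer: 0 15

Derivation:
Step 1: prey: 50+25-19=56; pred: 13+19-5=27
Step 2: prey: 56+28-45=39; pred: 27+45-10=62
Step 3: prey: 39+19-72=0; pred: 62+72-24=110
Step 4: prey: 0+0-0=0; pred: 110+0-44=66
Step 5: prey: 0+0-0=0; pred: 66+0-26=40
Step 6: prey: 0+0-0=0; pred: 40+0-16=24
Step 7: prey: 0+0-0=0; pred: 24+0-9=15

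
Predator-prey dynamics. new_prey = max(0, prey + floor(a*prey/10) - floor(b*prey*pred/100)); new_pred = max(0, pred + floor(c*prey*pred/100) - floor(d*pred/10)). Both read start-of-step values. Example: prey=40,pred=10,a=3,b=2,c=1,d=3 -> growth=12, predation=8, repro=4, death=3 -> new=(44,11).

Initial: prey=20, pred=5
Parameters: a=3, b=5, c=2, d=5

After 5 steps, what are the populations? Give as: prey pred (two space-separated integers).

Step 1: prey: 20+6-5=21; pred: 5+2-2=5
Step 2: prey: 21+6-5=22; pred: 5+2-2=5
Step 3: prey: 22+6-5=23; pred: 5+2-2=5
Step 4: prey: 23+6-5=24; pred: 5+2-2=5
Step 5: prey: 24+7-6=25; pred: 5+2-2=5

Answer: 25 5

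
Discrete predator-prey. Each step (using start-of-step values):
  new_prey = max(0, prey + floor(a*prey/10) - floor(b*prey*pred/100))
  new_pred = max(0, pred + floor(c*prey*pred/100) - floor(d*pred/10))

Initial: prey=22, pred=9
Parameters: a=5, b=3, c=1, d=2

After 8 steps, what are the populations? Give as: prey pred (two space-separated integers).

Step 1: prey: 22+11-5=28; pred: 9+1-1=9
Step 2: prey: 28+14-7=35; pred: 9+2-1=10
Step 3: prey: 35+17-10=42; pred: 10+3-2=11
Step 4: prey: 42+21-13=50; pred: 11+4-2=13
Step 5: prey: 50+25-19=56; pred: 13+6-2=17
Step 6: prey: 56+28-28=56; pred: 17+9-3=23
Step 7: prey: 56+28-38=46; pred: 23+12-4=31
Step 8: prey: 46+23-42=27; pred: 31+14-6=39

Answer: 27 39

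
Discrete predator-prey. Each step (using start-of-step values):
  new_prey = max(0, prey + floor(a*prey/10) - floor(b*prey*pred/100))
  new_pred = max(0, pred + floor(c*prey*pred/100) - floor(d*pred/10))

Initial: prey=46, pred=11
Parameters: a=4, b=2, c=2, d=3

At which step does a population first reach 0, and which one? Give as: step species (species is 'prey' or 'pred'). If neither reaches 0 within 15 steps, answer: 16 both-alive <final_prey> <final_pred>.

Step 1: prey: 46+18-10=54; pred: 11+10-3=18
Step 2: prey: 54+21-19=56; pred: 18+19-5=32
Step 3: prey: 56+22-35=43; pred: 32+35-9=58
Step 4: prey: 43+17-49=11; pred: 58+49-17=90
Step 5: prey: 11+4-19=0; pred: 90+19-27=82
First extinction: prey at step 5

Answer: 5 prey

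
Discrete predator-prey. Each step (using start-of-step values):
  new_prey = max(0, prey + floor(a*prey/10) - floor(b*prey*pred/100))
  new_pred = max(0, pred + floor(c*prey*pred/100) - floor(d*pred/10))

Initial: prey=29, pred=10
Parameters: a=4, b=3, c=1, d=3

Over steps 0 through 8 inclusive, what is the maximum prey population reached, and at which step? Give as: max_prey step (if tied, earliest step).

Answer: 51 6

Derivation:
Step 1: prey: 29+11-8=32; pred: 10+2-3=9
Step 2: prey: 32+12-8=36; pred: 9+2-2=9
Step 3: prey: 36+14-9=41; pred: 9+3-2=10
Step 4: prey: 41+16-12=45; pred: 10+4-3=11
Step 5: prey: 45+18-14=49; pred: 11+4-3=12
Step 6: prey: 49+19-17=51; pred: 12+5-3=14
Step 7: prey: 51+20-21=50; pred: 14+7-4=17
Step 8: prey: 50+20-25=45; pred: 17+8-5=20
Max prey = 51 at step 6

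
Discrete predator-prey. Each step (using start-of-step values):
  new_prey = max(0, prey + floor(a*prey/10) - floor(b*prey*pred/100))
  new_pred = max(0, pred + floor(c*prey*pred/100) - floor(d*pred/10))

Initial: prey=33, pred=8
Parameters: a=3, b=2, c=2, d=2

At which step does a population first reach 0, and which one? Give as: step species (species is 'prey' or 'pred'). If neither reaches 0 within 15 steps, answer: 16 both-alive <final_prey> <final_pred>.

Answer: 7 prey

Derivation:
Step 1: prey: 33+9-5=37; pred: 8+5-1=12
Step 2: prey: 37+11-8=40; pred: 12+8-2=18
Step 3: prey: 40+12-14=38; pred: 18+14-3=29
Step 4: prey: 38+11-22=27; pred: 29+22-5=46
Step 5: prey: 27+8-24=11; pred: 46+24-9=61
Step 6: prey: 11+3-13=1; pred: 61+13-12=62
Step 7: prey: 1+0-1=0; pred: 62+1-12=51
First extinction: prey at step 7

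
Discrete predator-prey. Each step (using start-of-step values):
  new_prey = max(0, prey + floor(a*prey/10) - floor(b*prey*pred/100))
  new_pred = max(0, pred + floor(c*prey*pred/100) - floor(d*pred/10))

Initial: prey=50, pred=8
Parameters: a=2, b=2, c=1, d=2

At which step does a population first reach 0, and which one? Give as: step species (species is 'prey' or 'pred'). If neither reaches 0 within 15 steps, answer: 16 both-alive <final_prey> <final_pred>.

Step 1: prey: 50+10-8=52; pred: 8+4-1=11
Step 2: prey: 52+10-11=51; pred: 11+5-2=14
Step 3: prey: 51+10-14=47; pred: 14+7-2=19
Step 4: prey: 47+9-17=39; pred: 19+8-3=24
Step 5: prey: 39+7-18=28; pred: 24+9-4=29
Step 6: prey: 28+5-16=17; pred: 29+8-5=32
Step 7: prey: 17+3-10=10; pred: 32+5-6=31
Step 8: prey: 10+2-6=6; pred: 31+3-6=28
Step 9: prey: 6+1-3=4; pred: 28+1-5=24
Step 10: prey: 4+0-1=3; pred: 24+0-4=20
Step 11: prey: 3+0-1=2; pred: 20+0-4=16
Step 12: prey: 2+0-0=2; pred: 16+0-3=13
Step 13: prey: 2+0-0=2; pred: 13+0-2=11
Step 14: prey: 2+0-0=2; pred: 11+0-2=9
Step 15: prey: 2+0-0=2; pred: 9+0-1=8
No extinction within 15 steps

Answer: 16 both-alive 2 8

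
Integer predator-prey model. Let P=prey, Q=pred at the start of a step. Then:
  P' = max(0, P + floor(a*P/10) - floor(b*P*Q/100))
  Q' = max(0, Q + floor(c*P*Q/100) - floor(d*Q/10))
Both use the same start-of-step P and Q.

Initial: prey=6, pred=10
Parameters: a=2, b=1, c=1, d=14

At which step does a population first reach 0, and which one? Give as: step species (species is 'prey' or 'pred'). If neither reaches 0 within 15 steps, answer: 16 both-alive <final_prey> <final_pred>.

Step 1: prey: 6+1-0=7; pred: 10+0-14=0
First extinction: pred at step 1

Answer: 1 pred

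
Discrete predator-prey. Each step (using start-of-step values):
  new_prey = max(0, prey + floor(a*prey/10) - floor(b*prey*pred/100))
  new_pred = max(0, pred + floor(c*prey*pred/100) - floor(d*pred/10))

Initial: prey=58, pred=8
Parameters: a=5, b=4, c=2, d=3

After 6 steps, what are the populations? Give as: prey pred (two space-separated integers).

Step 1: prey: 58+29-18=69; pred: 8+9-2=15
Step 2: prey: 69+34-41=62; pred: 15+20-4=31
Step 3: prey: 62+31-76=17; pred: 31+38-9=60
Step 4: prey: 17+8-40=0; pred: 60+20-18=62
Step 5: prey: 0+0-0=0; pred: 62+0-18=44
Step 6: prey: 0+0-0=0; pred: 44+0-13=31

Answer: 0 31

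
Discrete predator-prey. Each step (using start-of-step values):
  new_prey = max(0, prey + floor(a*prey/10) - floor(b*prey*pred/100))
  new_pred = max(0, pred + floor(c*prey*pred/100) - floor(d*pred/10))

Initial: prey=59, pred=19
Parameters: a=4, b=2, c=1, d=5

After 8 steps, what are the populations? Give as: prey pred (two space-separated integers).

Answer: 35 18

Derivation:
Step 1: prey: 59+23-22=60; pred: 19+11-9=21
Step 2: prey: 60+24-25=59; pred: 21+12-10=23
Step 3: prey: 59+23-27=55; pred: 23+13-11=25
Step 4: prey: 55+22-27=50; pred: 25+13-12=26
Step 5: prey: 50+20-26=44; pred: 26+13-13=26
Step 6: prey: 44+17-22=39; pred: 26+11-13=24
Step 7: prey: 39+15-18=36; pred: 24+9-12=21
Step 8: prey: 36+14-15=35; pred: 21+7-10=18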